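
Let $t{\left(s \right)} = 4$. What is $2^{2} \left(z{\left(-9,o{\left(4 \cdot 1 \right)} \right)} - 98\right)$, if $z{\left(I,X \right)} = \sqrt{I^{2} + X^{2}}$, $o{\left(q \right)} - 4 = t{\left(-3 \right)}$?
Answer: $-392 + 4 \sqrt{145} \approx -343.83$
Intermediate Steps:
$o{\left(q \right)} = 8$ ($o{\left(q \right)} = 4 + 4 = 8$)
$2^{2} \left(z{\left(-9,o{\left(4 \cdot 1 \right)} \right)} - 98\right) = 2^{2} \left(\sqrt{\left(-9\right)^{2} + 8^{2}} - 98\right) = 4 \left(\sqrt{81 + 64} - 98\right) = 4 \left(\sqrt{145} - 98\right) = 4 \left(-98 + \sqrt{145}\right) = -392 + 4 \sqrt{145}$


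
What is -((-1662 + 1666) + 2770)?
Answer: -2774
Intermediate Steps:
-((-1662 + 1666) + 2770) = -(4 + 2770) = -1*2774 = -2774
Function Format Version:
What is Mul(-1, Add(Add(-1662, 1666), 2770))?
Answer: -2774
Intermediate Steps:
Mul(-1, Add(Add(-1662, 1666), 2770)) = Mul(-1, Add(4, 2770)) = Mul(-1, 2774) = -2774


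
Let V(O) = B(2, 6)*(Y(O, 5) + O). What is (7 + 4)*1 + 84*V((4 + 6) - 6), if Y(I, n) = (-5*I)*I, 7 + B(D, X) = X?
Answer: 6395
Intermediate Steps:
B(D, X) = -7 + X
Y(I, n) = -5*I**2
V(O) = -O + 5*O**2 (V(O) = (-7 + 6)*(-5*O**2 + O) = -(O - 5*O**2) = -O + 5*O**2)
(7 + 4)*1 + 84*V((4 + 6) - 6) = (7 + 4)*1 + 84*(((4 + 6) - 6)*(-1 + 5*((4 + 6) - 6))) = 11*1 + 84*((10 - 6)*(-1 + 5*(10 - 6))) = 11 + 84*(4*(-1 + 5*4)) = 11 + 84*(4*(-1 + 20)) = 11 + 84*(4*19) = 11 + 84*76 = 11 + 6384 = 6395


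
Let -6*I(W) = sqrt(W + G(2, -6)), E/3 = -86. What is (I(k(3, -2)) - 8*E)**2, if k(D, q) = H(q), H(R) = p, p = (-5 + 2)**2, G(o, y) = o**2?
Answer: (12384 - sqrt(13))**2/36 ≈ 4.2576e+6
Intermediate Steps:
E = -258 (E = 3*(-86) = -258)
p = 9 (p = (-3)**2 = 9)
H(R) = 9
k(D, q) = 9
I(W) = -sqrt(4 + W)/6 (I(W) = -sqrt(W + 2**2)/6 = -sqrt(W + 4)/6 = -sqrt(4 + W)/6)
(I(k(3, -2)) - 8*E)**2 = (-sqrt(4 + 9)/6 - 8*(-258))**2 = (-sqrt(13)/6 + 2064)**2 = (2064 - sqrt(13)/6)**2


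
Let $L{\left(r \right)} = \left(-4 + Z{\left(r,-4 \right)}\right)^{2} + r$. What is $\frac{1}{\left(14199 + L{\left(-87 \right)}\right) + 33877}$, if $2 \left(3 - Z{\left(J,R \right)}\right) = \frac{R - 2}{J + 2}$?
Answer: $\frac{7225}{346728269} \approx 2.0838 \cdot 10^{-5}$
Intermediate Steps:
$Z{\left(J,R \right)} = 3 - \frac{-2 + R}{2 \left(2 + J\right)}$ ($Z{\left(J,R \right)} = 3 - \frac{\left(R - 2\right) \frac{1}{J + 2}}{2} = 3 - \frac{\left(-2 + R\right) \frac{1}{2 + J}}{2} = 3 - \frac{\frac{1}{2 + J} \left(-2 + R\right)}{2} = 3 - \frac{-2 + R}{2 \left(2 + J\right)}$)
$L{\left(r \right)} = r + \left(-4 + \frac{18 + 6 r}{2 \left(2 + r\right)}\right)^{2}$ ($L{\left(r \right)} = \left(-4 + \frac{14 - -4 + 6 r}{2 \left(2 + r\right)}\right)^{2} + r = \left(-4 + \frac{14 + 4 + 6 r}{2 \left(2 + r\right)}\right)^{2} + r = \left(-4 + \frac{18 + 6 r}{2 \left(2 + r\right)}\right)^{2} + r = r + \left(-4 + \frac{18 + 6 r}{2 \left(2 + r\right)}\right)^{2}$)
$\frac{1}{\left(14199 + L{\left(-87 \right)}\right) + 33877} = \frac{1}{\left(14199 - \left(87 - \frac{\left(-1 - 87\right)^{2}}{\left(2 - 87\right)^{2}}\right)\right) + 33877} = \frac{1}{\left(14199 - \left(87 - \frac{\left(-88\right)^{2}}{7225}\right)\right) + 33877} = \frac{1}{\left(14199 + \left(-87 + 7744 \cdot \frac{1}{7225}\right)\right) + 33877} = \frac{1}{\left(14199 + \left(-87 + \frac{7744}{7225}\right)\right) + 33877} = \frac{1}{\left(14199 - \frac{620831}{7225}\right) + 33877} = \frac{1}{\frac{101966944}{7225} + 33877} = \frac{1}{\frac{346728269}{7225}} = \frac{7225}{346728269}$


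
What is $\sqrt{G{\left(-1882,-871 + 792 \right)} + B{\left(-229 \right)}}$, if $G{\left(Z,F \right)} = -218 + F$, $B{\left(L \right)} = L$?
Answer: $i \sqrt{526} \approx 22.935 i$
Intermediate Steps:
$\sqrt{G{\left(-1882,-871 + 792 \right)} + B{\left(-229 \right)}} = \sqrt{\left(-218 + \left(-871 + 792\right)\right) - 229} = \sqrt{\left(-218 - 79\right) - 229} = \sqrt{-297 - 229} = \sqrt{-526} = i \sqrt{526}$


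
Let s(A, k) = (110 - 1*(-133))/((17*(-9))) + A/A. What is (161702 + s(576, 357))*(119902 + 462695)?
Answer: 1601514875628/17 ≈ 9.4207e+10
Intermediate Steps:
s(A, k) = -10/17 (s(A, k) = (110 + 133)/(-153) + 1 = 243*(-1/153) + 1 = -27/17 + 1 = -10/17)
(161702 + s(576, 357))*(119902 + 462695) = (161702 - 10/17)*(119902 + 462695) = (2748924/17)*582597 = 1601514875628/17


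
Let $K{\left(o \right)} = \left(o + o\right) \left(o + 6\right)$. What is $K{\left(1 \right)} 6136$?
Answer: $85904$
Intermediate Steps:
$K{\left(o \right)} = 2 o \left(6 + o\right)$
$K{\left(1 \right)} 6136 = 2 \cdot 1 \left(6 + 1\right) 6136 = 2 \cdot 1 \cdot 7 \cdot 6136 = 14 \cdot 6136 = 85904$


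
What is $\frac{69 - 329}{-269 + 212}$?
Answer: $\frac{260}{57} \approx 4.5614$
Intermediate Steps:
$\frac{69 - 329}{-269 + 212} = - \frac{260}{-57} = \left(-260\right) \left(- \frac{1}{57}\right) = \frac{260}{57}$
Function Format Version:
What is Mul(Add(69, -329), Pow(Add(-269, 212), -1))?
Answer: Rational(260, 57) ≈ 4.5614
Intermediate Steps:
Mul(Add(69, -329), Pow(Add(-269, 212), -1)) = Mul(-260, Pow(-57, -1)) = Mul(-260, Rational(-1, 57)) = Rational(260, 57)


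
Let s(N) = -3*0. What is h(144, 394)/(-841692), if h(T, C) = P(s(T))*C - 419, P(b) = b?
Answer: 419/841692 ≈ 0.00049781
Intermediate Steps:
s(N) = 0
h(T, C) = -419 (h(T, C) = 0*C - 419 = 0 - 419 = -419)
h(144, 394)/(-841692) = -419/(-841692) = -419*(-1/841692) = 419/841692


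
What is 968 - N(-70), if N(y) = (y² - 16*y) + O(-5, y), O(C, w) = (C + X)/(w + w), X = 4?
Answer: -707281/140 ≈ -5052.0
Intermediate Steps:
O(C, w) = (4 + C)/(2*w) (O(C, w) = (C + 4)/(w + w) = (4 + C)/((2*w)) = (4 + C)*(1/(2*w)) = (4 + C)/(2*w))
N(y) = y² - 16*y - 1/(2*y) (N(y) = (y² - 16*y) + (4 - 5)/(2*y) = (y² - 16*y) + (½)*(-1)/y = (y² - 16*y) - 1/(2*y) = y² - 16*y - 1/(2*y))
968 - N(-70) = 968 - ((-70)² - 16*(-70) - ½/(-70)) = 968 - (4900 + 1120 - ½*(-1/70)) = 968 - (4900 + 1120 + 1/140) = 968 - 1*842801/140 = 968 - 842801/140 = -707281/140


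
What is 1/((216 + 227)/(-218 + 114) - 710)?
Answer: -104/74283 ≈ -0.0014001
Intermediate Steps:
1/((216 + 227)/(-218 + 114) - 710) = 1/(443/(-104) - 710) = 1/(443*(-1/104) - 710) = 1/(-443/104 - 710) = 1/(-74283/104) = -104/74283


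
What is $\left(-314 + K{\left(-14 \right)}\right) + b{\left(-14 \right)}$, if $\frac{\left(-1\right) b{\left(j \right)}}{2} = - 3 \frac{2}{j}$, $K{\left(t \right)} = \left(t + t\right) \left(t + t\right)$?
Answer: $\frac{3284}{7} \approx 469.14$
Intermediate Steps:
$K{\left(t \right)} = 4 t^{2}$ ($K{\left(t \right)} = 2 t 2 t = 4 t^{2}$)
$b{\left(j \right)} = \frac{12}{j}$ ($b{\left(j \right)} = - 2 \left(- 3 \frac{2}{j}\right) = - 2 \left(- \frac{6}{j}\right) = \frac{12}{j}$)
$\left(-314 + K{\left(-14 \right)}\right) + b{\left(-14 \right)} = \left(-314 + 4 \left(-14\right)^{2}\right) + \frac{12}{-14} = \left(-314 + 4 \cdot 196\right) + 12 \left(- \frac{1}{14}\right) = \left(-314 + 784\right) - \frac{6}{7} = 470 - \frac{6}{7} = \frac{3284}{7}$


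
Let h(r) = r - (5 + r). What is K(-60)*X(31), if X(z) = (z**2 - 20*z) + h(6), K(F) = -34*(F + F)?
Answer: 1370880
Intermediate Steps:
h(r) = -5 (h(r) = r + (-5 - r) = -5)
K(F) = -68*F
X(z) = -5 + z**2 - 20*z (X(z) = (z**2 - 20*z) - 5 = -5 + z**2 - 20*z)
K(-60)*X(31) = (-68*(-60))*(-5 + 31**2 - 20*31) = 4080*(-5 + 961 - 620) = 4080*336 = 1370880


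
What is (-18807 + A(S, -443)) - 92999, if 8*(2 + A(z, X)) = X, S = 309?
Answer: -894907/8 ≈ -1.1186e+5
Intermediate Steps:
A(z, X) = -2 + X/8
(-18807 + A(S, -443)) - 92999 = (-18807 + (-2 + (1/8)*(-443))) - 92999 = (-18807 + (-2 - 443/8)) - 92999 = (-18807 - 459/8) - 92999 = -150915/8 - 92999 = -894907/8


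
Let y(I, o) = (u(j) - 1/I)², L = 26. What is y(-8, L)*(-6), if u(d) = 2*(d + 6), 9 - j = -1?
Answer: -198147/32 ≈ -6192.1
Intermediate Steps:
j = 10 (j = 9 - 1*(-1) = 9 + 1 = 10)
u(d) = 12 + 2*d (u(d) = 2*(6 + d) = 12 + 2*d)
y(I, o) = (32 - 1/I)² (y(I, o) = ((12 + 2*10) - 1/I)² = ((12 + 20) - 1/I)² = (32 - 1/I)²)
y(-8, L)*(-6) = ((-1 + 32*(-8))²/(-8)²)*(-6) = ((-1 - 256)²/64)*(-6) = ((1/64)*(-257)²)*(-6) = ((1/64)*66049)*(-6) = (66049/64)*(-6) = -198147/32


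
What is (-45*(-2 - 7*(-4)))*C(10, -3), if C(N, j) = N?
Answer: -11700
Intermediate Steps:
(-45*(-2 - 7*(-4)))*C(10, -3) = -45*(-2 - 7*(-4))*10 = -45*(-2 - 1*(-28))*10 = -45*(-2 + 28)*10 = -45*26*10 = -1170*10 = -11700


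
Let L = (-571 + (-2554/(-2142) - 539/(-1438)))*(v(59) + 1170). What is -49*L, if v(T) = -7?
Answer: 7139513417183/220014 ≈ 3.2450e+7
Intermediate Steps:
L = -1019930488169/1540098 (L = (-571 + (-2554/(-2142) - 539/(-1438)))*(-7 + 1170) = (-571 + (-2554*(-1/2142) - 539*(-1/1438)))*1163 = (-571 + (1277/1071 + 539/1438))*1163 = (-571 + 2413595/1540098)*1163 = -876982363/1540098*1163 = -1019930488169/1540098 ≈ -6.6225e+5)
-49*L = -49*(-1019930488169/1540098) = 7139513417183/220014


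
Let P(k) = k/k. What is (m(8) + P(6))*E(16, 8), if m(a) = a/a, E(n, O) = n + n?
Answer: 64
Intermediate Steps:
E(n, O) = 2*n
m(a) = 1
P(k) = 1
(m(8) + P(6))*E(16, 8) = (1 + 1)*(2*16) = 2*32 = 64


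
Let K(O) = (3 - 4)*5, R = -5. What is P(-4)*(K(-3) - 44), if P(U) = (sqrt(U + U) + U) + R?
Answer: 441 - 98*I*sqrt(2) ≈ 441.0 - 138.59*I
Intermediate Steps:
K(O) = -5 (K(O) = -1*5 = -5)
P(U) = -5 + U + sqrt(2)*sqrt(U) (P(U) = (sqrt(U + U) + U) - 5 = (sqrt(2*U) + U) - 5 = (sqrt(2)*sqrt(U) + U) - 5 = (U + sqrt(2)*sqrt(U)) - 5 = -5 + U + sqrt(2)*sqrt(U))
P(-4)*(K(-3) - 44) = (-5 - 4 + sqrt(2)*sqrt(-4))*(-5 - 44) = (-5 - 4 + sqrt(2)*(2*I))*(-49) = (-5 - 4 + 2*I*sqrt(2))*(-49) = (-9 + 2*I*sqrt(2))*(-49) = 441 - 98*I*sqrt(2)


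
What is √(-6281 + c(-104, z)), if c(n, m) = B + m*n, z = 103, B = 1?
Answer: 12*I*√118 ≈ 130.35*I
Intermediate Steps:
c(n, m) = 1 + m*n
√(-6281 + c(-104, z)) = √(-6281 + (1 + 103*(-104))) = √(-6281 + (1 - 10712)) = √(-6281 - 10711) = √(-16992) = 12*I*√118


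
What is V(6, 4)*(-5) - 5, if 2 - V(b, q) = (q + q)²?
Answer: 305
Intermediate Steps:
V(b, q) = 2 - 4*q² (V(b, q) = 2 - (q + q)² = 2 - (2*q)² = 2 - 4*q²)
V(6, 4)*(-5) - 5 = (2 - 4*4²)*(-5) - 5 = (2 - 4*16)*(-5) - 5 = (2 - 64)*(-5) - 5 = -62*(-5) - 5 = 310 - 5 = 305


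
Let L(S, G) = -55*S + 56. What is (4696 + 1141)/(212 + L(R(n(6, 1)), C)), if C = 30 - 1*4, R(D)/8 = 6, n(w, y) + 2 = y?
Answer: -5837/2372 ≈ -2.4608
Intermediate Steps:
n(w, y) = -2 + y
R(D) = 48 (R(D) = 8*6 = 48)
C = 26 (C = 30 - 4 = 26)
L(S, G) = 56 - 55*S
(4696 + 1141)/(212 + L(R(n(6, 1)), C)) = (4696 + 1141)/(212 + (56 - 55*48)) = 5837/(212 + (56 - 2640)) = 5837/(212 - 2584) = 5837/(-2372) = 5837*(-1/2372) = -5837/2372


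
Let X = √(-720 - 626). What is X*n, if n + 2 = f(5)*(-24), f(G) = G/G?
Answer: -26*I*√1346 ≈ -953.88*I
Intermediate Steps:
f(G) = 1
X = I*√1346 (X = √(-1346) = I*√1346 ≈ 36.688*I)
n = -26 (n = -2 + 1*(-24) = -2 - 24 = -26)
X*n = (I*√1346)*(-26) = -26*I*√1346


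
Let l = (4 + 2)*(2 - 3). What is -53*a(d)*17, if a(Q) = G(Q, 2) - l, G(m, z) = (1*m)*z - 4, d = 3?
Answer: -7208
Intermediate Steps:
G(m, z) = -4 + m*z (G(m, z) = m*z - 4 = -4 + m*z)
l = -6 (l = 6*(-1) = -6)
a(Q) = 2 + 2*Q (a(Q) = (-4 + Q*2) - 1*(-6) = (-4 + 2*Q) + 6 = 2 + 2*Q)
-53*a(d)*17 = -53*(2 + 2*3)*17 = -53*(2 + 6)*17 = -53*8*17 = -424*17 = -7208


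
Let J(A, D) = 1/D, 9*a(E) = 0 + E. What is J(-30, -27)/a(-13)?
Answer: 1/39 ≈ 0.025641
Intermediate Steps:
a(E) = E/9 (a(E) = (0 + E)/9 = E/9)
J(-30, -27)/a(-13) = 1/((-27)*(((⅑)*(-13)))) = -1/(27*(-13/9)) = -1/27*(-9/13) = 1/39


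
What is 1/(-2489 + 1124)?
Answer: -1/1365 ≈ -0.00073260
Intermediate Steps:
1/(-2489 + 1124) = 1/(-1365) = -1/1365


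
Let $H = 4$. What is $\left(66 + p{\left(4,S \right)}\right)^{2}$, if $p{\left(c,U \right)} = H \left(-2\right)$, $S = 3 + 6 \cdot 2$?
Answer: $3364$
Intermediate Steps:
$S = 15$ ($S = 3 + 12 = 15$)
$p{\left(c,U \right)} = -8$ ($p{\left(c,U \right)} = 4 \left(-2\right) = -8$)
$\left(66 + p{\left(4,S \right)}\right)^{2} = \left(66 - 8\right)^{2} = 58^{2} = 3364$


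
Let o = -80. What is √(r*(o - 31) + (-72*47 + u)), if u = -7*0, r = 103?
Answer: I*√14817 ≈ 121.73*I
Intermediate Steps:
u = 0
√(r*(o - 31) + (-72*47 + u)) = √(103*(-80 - 31) + (-72*47 + 0)) = √(103*(-111) + (-3384 + 0)) = √(-11433 - 3384) = √(-14817) = I*√14817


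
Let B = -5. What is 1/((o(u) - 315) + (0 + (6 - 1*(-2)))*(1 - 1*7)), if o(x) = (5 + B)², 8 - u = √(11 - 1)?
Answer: -1/363 ≈ -0.0027548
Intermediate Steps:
u = 8 - √10 (u = 8 - √(11 - 1) = 8 - √10 ≈ 4.8377)
o(x) = 0 (o(x) = (5 - 5)² = 0² = 0)
1/((o(u) - 315) + (0 + (6 - 1*(-2)))*(1 - 1*7)) = 1/((0 - 315) + (0 + (6 - 1*(-2)))*(1 - 1*7)) = 1/(-315 + (0 + (6 + 2))*(1 - 7)) = 1/(-315 + (0 + 8)*(-6)) = 1/(-315 + 8*(-6)) = 1/(-315 - 48) = 1/(-363) = -1/363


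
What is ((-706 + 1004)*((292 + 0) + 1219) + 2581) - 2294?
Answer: 450565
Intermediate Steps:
((-706 + 1004)*((292 + 0) + 1219) + 2581) - 2294 = (298*(292 + 1219) + 2581) - 2294 = (298*1511 + 2581) - 2294 = (450278 + 2581) - 2294 = 452859 - 2294 = 450565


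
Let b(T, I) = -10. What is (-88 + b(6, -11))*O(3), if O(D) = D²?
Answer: -882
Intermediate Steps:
(-88 + b(6, -11))*O(3) = (-88 - 10)*3² = -98*9 = -882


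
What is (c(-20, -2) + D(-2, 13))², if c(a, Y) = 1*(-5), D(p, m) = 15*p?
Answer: 1225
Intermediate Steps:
c(a, Y) = -5
(c(-20, -2) + D(-2, 13))² = (-5 + 15*(-2))² = (-5 - 30)² = (-35)² = 1225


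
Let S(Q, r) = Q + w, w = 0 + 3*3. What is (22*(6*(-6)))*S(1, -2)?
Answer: -7920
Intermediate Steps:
w = 9 (w = 0 + 9 = 9)
S(Q, r) = 9 + Q (S(Q, r) = Q + 9 = 9 + Q)
(22*(6*(-6)))*S(1, -2) = (22*(6*(-6)))*(9 + 1) = (22*(-36))*10 = -792*10 = -7920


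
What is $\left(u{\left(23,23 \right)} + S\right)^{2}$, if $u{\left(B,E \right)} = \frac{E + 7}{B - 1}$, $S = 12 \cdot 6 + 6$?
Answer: $\frac{762129}{121} \approx 6298.6$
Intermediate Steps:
$S = 78$ ($S = 72 + 6 = 78$)
$u{\left(B,E \right)} = \frac{7 + E}{-1 + B}$
$\left(u{\left(23,23 \right)} + S\right)^{2} = \left(\frac{7 + 23}{-1 + 23} + 78\right)^{2} = \left(\frac{1}{22} \cdot 30 + 78\right)^{2} = \left(\frac{15}{11} + 78\right)^{2} = \left(\frac{873}{11}\right)^{2} = \frac{762129}{121}$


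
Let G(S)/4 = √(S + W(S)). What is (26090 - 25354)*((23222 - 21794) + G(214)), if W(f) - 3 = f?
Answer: 1051008 + 2944*√431 ≈ 1.1121e+6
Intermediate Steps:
W(f) = 3 + f
G(S) = 4*√(3 + 2*S) (G(S) = 4*√(S + (3 + S)) = 4*√(3 + 2*S))
(26090 - 25354)*((23222 - 21794) + G(214)) = (26090 - 25354)*((23222 - 21794) + 4*√(3 + 2*214)) = 736*(1428 + 4*√(3 + 428)) = 736*(1428 + 4*√431) = 1051008 + 2944*√431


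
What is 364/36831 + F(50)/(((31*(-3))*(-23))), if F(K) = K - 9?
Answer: 762889/26260503 ≈ 0.029051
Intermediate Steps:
F(K) = -9 + K
364/36831 + F(50)/(((31*(-3))*(-23))) = 364/36831 + (-9 + 50)/(((31*(-3))*(-23))) = 364*(1/36831) + 41/((-93*(-23))) = 364/36831 + 41/2139 = 762889/26260503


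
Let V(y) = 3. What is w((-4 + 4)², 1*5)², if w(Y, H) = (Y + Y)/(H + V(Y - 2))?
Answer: 0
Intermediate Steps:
w(Y, H) = 2*Y/(3 + H) (w(Y, H) = (Y + Y)/(H + 3) = (2*Y)/(3 + H) = 2*Y/(3 + H))
w((-4 + 4)², 1*5)² = (2*(-4 + 4)²/(3 + 1*5))² = (2*0²/(3 + 5))² = (2*0/8)² = (2*0*(⅛))² = 0² = 0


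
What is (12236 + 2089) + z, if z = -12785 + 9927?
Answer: 11467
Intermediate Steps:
z = -2858
(12236 + 2089) + z = (12236 + 2089) - 2858 = 14325 - 2858 = 11467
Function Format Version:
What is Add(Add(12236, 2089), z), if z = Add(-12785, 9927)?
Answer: 11467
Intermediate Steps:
z = -2858
Add(Add(12236, 2089), z) = Add(Add(12236, 2089), -2858) = Add(14325, -2858) = 11467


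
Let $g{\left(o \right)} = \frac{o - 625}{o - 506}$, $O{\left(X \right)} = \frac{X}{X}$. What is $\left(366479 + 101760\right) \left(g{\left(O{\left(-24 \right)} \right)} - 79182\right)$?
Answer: $- \frac{18723138570354}{505} \approx -3.7076 \cdot 10^{10}$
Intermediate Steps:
$O{\left(X \right)} = 1$
$g{\left(o \right)} = \frac{-625 + o}{-506 + o}$
$\left(366479 + 101760\right) \left(g{\left(O{\left(-24 \right)} \right)} - 79182\right) = \left(366479 + 101760\right) \left(\frac{-625 + 1}{-506 + 1} - 79182\right) = 468239 \left(\frac{1}{-505} \left(-624\right) - 79182\right) = 468239 \left(\left(- \frac{1}{505}\right) \left(-624\right) - 79182\right) = 468239 \left(\frac{624}{505} - 79182\right) = 468239 \left(- \frac{39986286}{505}\right) = - \frac{18723138570354}{505}$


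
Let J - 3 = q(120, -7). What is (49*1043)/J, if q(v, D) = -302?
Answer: -51107/299 ≈ -170.93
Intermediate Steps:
J = -299 (J = 3 - 302 = -299)
(49*1043)/J = (49*1043)/(-299) = 51107*(-1/299) = -51107/299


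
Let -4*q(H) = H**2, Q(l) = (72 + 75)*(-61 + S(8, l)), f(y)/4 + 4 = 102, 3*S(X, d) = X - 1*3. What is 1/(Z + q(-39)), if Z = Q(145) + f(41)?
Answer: -4/34841 ≈ -0.00011481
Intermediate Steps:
S(X, d) = -1 + X/3 (S(X, d) = (X - 1*3)/3 = (X - 3)/3 = (-3 + X)/3 = -1 + X/3)
f(y) = 392 (f(y) = -16 + 4*102 = -16 + 408 = 392)
Q(l) = -8722 (Q(l) = (72 + 75)*(-61 + (-1 + (1/3)*8)) = 147*(-61 + (-1 + 8/3)) = 147*(-61 + 5/3) = 147*(-178/3) = -8722)
q(H) = -H**2/4
Z = -8330 (Z = -8722 + 392 = -8330)
1/(Z + q(-39)) = 1/(-8330 - 1/4*(-39)**2) = 1/(-8330 - 1/4*1521) = 1/(-8330 - 1521/4) = 1/(-34841/4) = -4/34841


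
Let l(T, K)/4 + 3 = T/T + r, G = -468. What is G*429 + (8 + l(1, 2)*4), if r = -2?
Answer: -200828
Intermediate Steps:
l(T, K) = -16 (l(T, K) = -12 + 4*(T/T - 2) = -12 + 4*(1 - 2) = -12 + 4*(-1) = -12 - 4 = -16)
G*429 + (8 + l(1, 2)*4) = -468*429 + (8 - 16*4) = -200772 + (8 - 64) = -200772 - 56 = -200828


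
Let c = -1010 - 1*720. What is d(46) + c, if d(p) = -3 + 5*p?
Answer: -1503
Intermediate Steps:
c = -1730 (c = -1010 - 720 = -1730)
d(46) + c = (-3 + 5*46) - 1730 = (-3 + 230) - 1730 = 227 - 1730 = -1503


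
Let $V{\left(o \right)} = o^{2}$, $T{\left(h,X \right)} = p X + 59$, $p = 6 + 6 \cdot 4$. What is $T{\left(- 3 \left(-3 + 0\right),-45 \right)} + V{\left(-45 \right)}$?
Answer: $734$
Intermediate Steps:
$p = 30$ ($p = 6 + 24 = 30$)
$T{\left(h,X \right)} = 59 + 30 X$ ($T{\left(h,X \right)} = 30 X + 59 = 59 + 30 X$)
$T{\left(- 3 \left(-3 + 0\right),-45 \right)} + V{\left(-45 \right)} = \left(59 + 30 \left(-45\right)\right) + \left(-45\right)^{2} = \left(59 - 1350\right) + 2025 = -1291 + 2025 = 734$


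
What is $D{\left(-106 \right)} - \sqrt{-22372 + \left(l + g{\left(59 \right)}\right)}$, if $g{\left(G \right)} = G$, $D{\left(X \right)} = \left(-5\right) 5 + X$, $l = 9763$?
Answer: $-131 - 5 i \sqrt{502} \approx -131.0 - 112.03 i$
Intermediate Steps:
$D{\left(X \right)} = -25 + X$
$D{\left(-106 \right)} - \sqrt{-22372 + \left(l + g{\left(59 \right)}\right)} = \left(-25 - 106\right) - \sqrt{-22372 + \left(9763 + 59\right)} = -131 - \sqrt{-22372 + 9822} = -131 - \sqrt{-12550} = -131 - 5 i \sqrt{502}$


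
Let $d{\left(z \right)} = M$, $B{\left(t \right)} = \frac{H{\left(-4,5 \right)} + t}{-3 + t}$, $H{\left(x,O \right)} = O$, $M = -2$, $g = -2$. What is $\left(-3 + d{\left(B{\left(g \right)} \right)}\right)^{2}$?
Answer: $25$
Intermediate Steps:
$B{\left(t \right)} = \frac{5 + t}{-3 + t}$
$d{\left(z \right)} = -2$
$\left(-3 + d{\left(B{\left(g \right)} \right)}\right)^{2} = \left(-3 - 2\right)^{2} = \left(-5\right)^{2} = 25$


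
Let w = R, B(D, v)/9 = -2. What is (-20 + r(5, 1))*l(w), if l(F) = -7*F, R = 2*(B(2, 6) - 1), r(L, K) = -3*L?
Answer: -9310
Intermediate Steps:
B(D, v) = -18 (B(D, v) = 9*(-2) = -18)
R = -38 (R = 2*(-18 - 1) = 2*(-19) = -38)
w = -38
(-20 + r(5, 1))*l(w) = (-20 - 3*5)*(-7*(-38)) = (-20 - 15)*266 = -35*266 = -9310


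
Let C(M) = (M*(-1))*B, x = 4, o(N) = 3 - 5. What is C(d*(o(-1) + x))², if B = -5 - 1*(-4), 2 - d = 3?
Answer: 4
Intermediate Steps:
o(N) = -2
d = -1 (d = 2 - 1*3 = 2 - 3 = -1)
B = -1 (B = -5 + 4 = -1)
C(M) = M (C(M) = (M*(-1))*(-1) = -M*(-1) = M)
C(d*(o(-1) + x))² = (-(-2 + 4))² = (-1*2)² = (-2)² = 4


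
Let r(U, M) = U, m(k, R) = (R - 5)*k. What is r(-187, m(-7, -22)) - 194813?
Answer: -195000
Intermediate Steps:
m(k, R) = k*(-5 + R) (m(k, R) = (-5 + R)*k = k*(-5 + R))
r(-187, m(-7, -22)) - 194813 = -187 - 194813 = -195000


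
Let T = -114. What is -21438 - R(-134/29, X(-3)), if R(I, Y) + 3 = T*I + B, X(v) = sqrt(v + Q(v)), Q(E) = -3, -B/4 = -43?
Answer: -641879/29 ≈ -22134.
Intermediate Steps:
B = 172 (B = -4*(-43) = 172)
X(v) = sqrt(-3 + v) (X(v) = sqrt(v - 3) = sqrt(-3 + v))
R(I, Y) = 169 - 114*I (R(I, Y) = -3 + (-114*I + 172) = -3 + (172 - 114*I) = 169 - 114*I)
-21438 - R(-134/29, X(-3)) = -21438 - (169 - (-15276)/29) = -21438 - (169 - 114*(-134/29)) = -21438 - (169 + 15276/29) = -21438 - 1*20177/29 = -21438 - 20177/29 = -641879/29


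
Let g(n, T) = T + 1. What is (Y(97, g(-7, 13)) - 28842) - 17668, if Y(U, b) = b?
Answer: -46496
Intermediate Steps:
g(n, T) = 1 + T
(Y(97, g(-7, 13)) - 28842) - 17668 = ((1 + 13) - 28842) - 17668 = (14 - 28842) - 17668 = -28828 - 17668 = -46496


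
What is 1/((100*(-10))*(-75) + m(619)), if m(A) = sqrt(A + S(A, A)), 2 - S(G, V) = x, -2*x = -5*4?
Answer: 75000/5624999389 - sqrt(611)/5624999389 ≈ 1.3329e-5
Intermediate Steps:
x = 10 (x = -(-5)*4/2 = -1/2*(-20) = 10)
S(G, V) = -8 (S(G, V) = 2 - 1*10 = 2 - 10 = -8)
m(A) = sqrt(-8 + A) (m(A) = sqrt(A - 8) = sqrt(-8 + A))
1/((100*(-10))*(-75) + m(619)) = 1/((100*(-10))*(-75) + sqrt(-8 + 619)) = 1/(-1000*(-75) + sqrt(611)) = 1/(75000 + sqrt(611))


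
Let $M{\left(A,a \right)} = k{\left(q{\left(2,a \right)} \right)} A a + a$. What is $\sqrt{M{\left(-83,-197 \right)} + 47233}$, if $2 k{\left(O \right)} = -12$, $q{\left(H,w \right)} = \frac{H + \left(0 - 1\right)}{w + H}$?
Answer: $i \sqrt{51070} \approx 225.99 i$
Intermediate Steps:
$q{\left(H,w \right)} = \frac{-1 + H}{H + w}$ ($q{\left(H,w \right)} = \frac{H - 1}{H + w} = \frac{-1 + H}{H + w}$)
$k{\left(O \right)} = -6$ ($k{\left(O \right)} = \frac{1}{2} \left(-12\right) = -6$)
$M{\left(A,a \right)} = a - 6 A a$ ($M{\left(A,a \right)} = - 6 A a + a = a - 6 A a$)
$\sqrt{M{\left(-83,-197 \right)} + 47233} = \sqrt{- 197 \left(1 - -498\right) + 47233} = \sqrt{- 197 \left(1 + 498\right) + 47233} = \sqrt{\left(-197\right) 499 + 47233} = \sqrt{-98303 + 47233} = \sqrt{-51070} = i \sqrt{51070}$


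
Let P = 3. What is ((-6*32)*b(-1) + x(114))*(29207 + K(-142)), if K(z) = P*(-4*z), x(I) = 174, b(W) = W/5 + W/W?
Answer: 3152922/5 ≈ 6.3058e+5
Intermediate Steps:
b(W) = 1 + W/5 (b(W) = W*(⅕) + 1 = W/5 + 1 = 1 + W/5)
K(z) = -12*z (K(z) = 3*(-4*z) = -12*z)
((-6*32)*b(-1) + x(114))*(29207 + K(-142)) = ((-6*32)*(1 + (⅕)*(-1)) + 174)*(29207 - 12*(-142)) = (-192*(1 - ⅕) + 174)*(29207 + 1704) = (-192*⅘ + 174)*30911 = (-768/5 + 174)*30911 = (102/5)*30911 = 3152922/5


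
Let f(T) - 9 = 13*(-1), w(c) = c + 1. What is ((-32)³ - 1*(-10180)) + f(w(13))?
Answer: -22592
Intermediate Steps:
w(c) = 1 + c
f(T) = -4 (f(T) = 9 + 13*(-1) = 9 - 13 = -4)
((-32)³ - 1*(-10180)) + f(w(13)) = ((-32)³ - 1*(-10180)) - 4 = (-32768 + 10180) - 4 = -22588 - 4 = -22592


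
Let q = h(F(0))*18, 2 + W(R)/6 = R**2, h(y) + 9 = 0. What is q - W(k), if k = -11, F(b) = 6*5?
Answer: -876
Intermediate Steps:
F(b) = 30
h(y) = -9 (h(y) = -9 + 0 = -9)
W(R) = -12 + 6*R**2
q = -162 (q = -9*18 = -162)
q - W(k) = -162 - (-12 + 6*(-11)**2) = -162 - (-12 + 6*121) = -162 - (-12 + 726) = -162 - 1*714 = -162 - 714 = -876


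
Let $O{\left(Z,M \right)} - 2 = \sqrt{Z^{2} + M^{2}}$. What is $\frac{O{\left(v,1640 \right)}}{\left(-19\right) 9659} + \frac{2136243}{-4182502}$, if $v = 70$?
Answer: $- \frac{392053816607}{767576949542} - \frac{10 \sqrt{26945}}{183521} \approx -0.51971$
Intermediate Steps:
$O{\left(Z,M \right)} = 2 + \sqrt{M^{2} + Z^{2}}$ ($O{\left(Z,M \right)} = 2 + \sqrt{Z^{2} + M^{2}} = 2 + \sqrt{M^{2} + Z^{2}}$)
$\frac{O{\left(v,1640 \right)}}{\left(-19\right) 9659} + \frac{2136243}{-4182502} = \frac{2 + \sqrt{1640^{2} + 70^{2}}}{\left(-19\right) 9659} + \frac{2136243}{-4182502} = \frac{2 + \sqrt{2689600 + 4900}}{-183521} + 2136243 \left(- \frac{1}{4182502}\right) = \left(2 + \sqrt{2694500}\right) \left(- \frac{1}{183521}\right) - \frac{2136243}{4182502} = \left(2 + 10 \sqrt{26945}\right) \left(- \frac{1}{183521}\right) - \frac{2136243}{4182502} = \left(- \frac{2}{183521} - \frac{10 \sqrt{26945}}{183521}\right) - \frac{2136243}{4182502} = - \frac{392053816607}{767576949542} - \frac{10 \sqrt{26945}}{183521}$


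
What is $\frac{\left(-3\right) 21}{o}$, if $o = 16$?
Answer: $- \frac{63}{16} \approx -3.9375$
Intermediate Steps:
$\frac{\left(-3\right) 21}{o} = \frac{\left(-3\right) 21}{16} = \left(-63\right) \frac{1}{16} = - \frac{63}{16}$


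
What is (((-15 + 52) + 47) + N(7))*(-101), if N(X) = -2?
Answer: -8282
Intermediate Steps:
(((-15 + 52) + 47) + N(7))*(-101) = (((-15 + 52) + 47) - 2)*(-101) = ((37 + 47) - 2)*(-101) = (84 - 2)*(-101) = 82*(-101) = -8282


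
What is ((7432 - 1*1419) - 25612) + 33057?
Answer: 13458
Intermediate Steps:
((7432 - 1*1419) - 25612) + 33057 = ((7432 - 1419) - 25612) + 33057 = (6013 - 25612) + 33057 = -19599 + 33057 = 13458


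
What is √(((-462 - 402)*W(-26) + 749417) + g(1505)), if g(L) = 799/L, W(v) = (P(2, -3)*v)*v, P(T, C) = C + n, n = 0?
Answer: 2*√1416552031930/1505 ≈ 1581.6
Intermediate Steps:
P(T, C) = C (P(T, C) = C + 0 = C)
W(v) = -3*v² (W(v) = (-3*v)*v = -3*v²)
√(((-462 - 402)*W(-26) + 749417) + g(1505)) = √(((-462 - 402)*(-3*(-26)²) + 749417) + 799/1505) = √((-(-2592)*676 + 749417) + 799*(1/1505)) = √((-864*(-2028) + 749417) + 799/1505) = √((1752192 + 749417) + 799/1505) = √(2501609 + 799/1505) = √(3764922344/1505) = 2*√1416552031930/1505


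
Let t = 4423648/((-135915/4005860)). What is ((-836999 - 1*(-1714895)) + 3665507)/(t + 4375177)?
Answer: -123503323749/3425172479065 ≈ -0.036058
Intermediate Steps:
t = -3544102915456/27183 (t = 4423648/((-135915*1/4005860)) = 4423648/(-27183/801172) = 4423648*(-801172/27183) = -3544102915456/27183 ≈ -1.3038e+8)
((-836999 - 1*(-1714895)) + 3665507)/(t + 4375177) = ((-836999 - 1*(-1714895)) + 3665507)/(-3544102915456/27183 + 4375177) = ((-836999 + 1714895) + 3665507)/(-3425172479065/27183) = (877896 + 3665507)*(-27183/3425172479065) = 4543403*(-27183/3425172479065) = -123503323749/3425172479065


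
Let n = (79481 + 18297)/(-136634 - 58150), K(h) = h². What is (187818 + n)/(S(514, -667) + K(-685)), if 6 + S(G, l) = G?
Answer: 18291921767/45748236336 ≈ 0.39984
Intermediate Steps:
n = -48889/97392 (n = 97778/(-194784) = 97778*(-1/194784) = -48889/97392 ≈ -0.50198)
S(G, l) = -6 + G
(187818 + n)/(S(514, -667) + K(-685)) = (187818 - 48889/97392)/((-6 + 514) + (-685)²) = 18291921767/(97392*(508 + 469225)) = (18291921767/97392)/469733 = (18291921767/97392)*(1/469733) = 18291921767/45748236336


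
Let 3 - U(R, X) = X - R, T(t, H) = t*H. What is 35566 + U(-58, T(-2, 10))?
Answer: 35531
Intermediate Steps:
T(t, H) = H*t
U(R, X) = 3 + R - X (U(R, X) = 3 - (X - R) = 3 + (R - X) = 3 + R - X)
35566 + U(-58, T(-2, 10)) = 35566 + (3 - 58 - 10*(-2)) = 35566 + (3 - 58 - 1*(-20)) = 35566 + (3 - 58 + 20) = 35566 - 35 = 35531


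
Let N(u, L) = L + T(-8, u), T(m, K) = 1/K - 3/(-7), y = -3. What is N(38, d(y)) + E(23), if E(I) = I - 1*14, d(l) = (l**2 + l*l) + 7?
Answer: 9165/266 ≈ 34.455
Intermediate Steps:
T(m, K) = 3/7 + 1/K (T(m, K) = 1/K - 3*(-1/7) = 1/K + 3/7 = 3/7 + 1/K)
d(l) = 7 + 2*l**2 (d(l) = (l**2 + l**2) + 7 = 2*l**2 + 7 = 7 + 2*l**2)
N(u, L) = 3/7 + L + 1/u (N(u, L) = L + (3/7 + 1/u) = 3/7 + L + 1/u)
E(I) = -14 + I (E(I) = I - 14 = -14 + I)
N(38, d(y)) + E(23) = (3/7 + (7 + 2*(-3)**2) + 1/38) + (-14 + 23) = (3/7 + (7 + 2*9) + 1/38) + 9 = (3/7 + (7 + 18) + 1/38) + 9 = (3/7 + 25 + 1/38) + 9 = 6771/266 + 9 = 9165/266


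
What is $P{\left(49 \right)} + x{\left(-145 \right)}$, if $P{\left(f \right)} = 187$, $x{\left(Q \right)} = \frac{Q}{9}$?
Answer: $\frac{1538}{9} \approx 170.89$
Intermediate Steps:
$x{\left(Q \right)} = \frac{Q}{9}$ ($x{\left(Q \right)} = Q \frac{1}{9} = \frac{Q}{9}$)
$P{\left(49 \right)} + x{\left(-145 \right)} = 187 + \frac{1}{9} \left(-145\right) = 187 - \frac{145}{9} = \frac{1538}{9}$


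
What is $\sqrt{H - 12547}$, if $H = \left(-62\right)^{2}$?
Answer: $3 i \sqrt{967} \approx 93.29 i$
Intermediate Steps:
$H = 3844$
$\sqrt{H - 12547} = \sqrt{3844 - 12547} = \sqrt{-8703} = 3 i \sqrt{967}$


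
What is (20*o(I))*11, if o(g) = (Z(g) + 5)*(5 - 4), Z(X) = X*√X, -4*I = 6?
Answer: 1100 - 165*I*√6 ≈ 1100.0 - 404.17*I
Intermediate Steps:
I = -3/2 (I = -¼*6 = -3/2 ≈ -1.5000)
Z(X) = X^(3/2)
o(g) = 5 + g^(3/2) (o(g) = (g^(3/2) + 5)*(5 - 4) = (5 + g^(3/2))*1 = 5 + g^(3/2))
(20*o(I))*11 = (20*(5 + (-3/2)^(3/2)))*11 = (20*(5 - 3*I*√6/4))*11 = (100 - 15*I*√6)*11 = 1100 - 165*I*√6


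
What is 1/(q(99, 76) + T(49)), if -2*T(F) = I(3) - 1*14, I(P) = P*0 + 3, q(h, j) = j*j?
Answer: 2/11563 ≈ 0.00017297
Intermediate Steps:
q(h, j) = j**2
I(P) = 3 (I(P) = 0 + 3 = 3)
T(F) = 11/2 (T(F) = -(3 - 1*14)/2 = -(3 - 14)/2 = -1/2*(-11) = 11/2)
1/(q(99, 76) + T(49)) = 1/(76**2 + 11/2) = 1/(5776 + 11/2) = 1/(11563/2) = 2/11563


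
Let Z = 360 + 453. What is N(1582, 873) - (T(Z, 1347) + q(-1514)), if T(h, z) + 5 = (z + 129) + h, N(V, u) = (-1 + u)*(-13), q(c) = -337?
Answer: -13283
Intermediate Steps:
N(V, u) = 13 - 13*u
Z = 813
T(h, z) = 124 + h + z (T(h, z) = -5 + ((z + 129) + h) = -5 + ((129 + z) + h) = -5 + (129 + h + z) = 124 + h + z)
N(1582, 873) - (T(Z, 1347) + q(-1514)) = (13 - 13*873) - ((124 + 813 + 1347) - 337) = (13 - 11349) - (2284 - 337) = -11336 - 1*1947 = -11336 - 1947 = -13283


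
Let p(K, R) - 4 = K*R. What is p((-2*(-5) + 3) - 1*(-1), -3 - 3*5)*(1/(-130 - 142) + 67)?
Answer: -564913/34 ≈ -16615.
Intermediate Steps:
p(K, R) = 4 + K*R
p((-2*(-5) + 3) - 1*(-1), -3 - 3*5)*(1/(-130 - 142) + 67) = (4 + ((-2*(-5) + 3) - 1*(-1))*(-3 - 3*5))*(1/(-130 - 142) + 67) = (4 + ((10 + 3) + 1)*(-3 - 15))*(1/(-272) + 67) = (4 + (13 + 1)*(-18))*(-1/272 + 67) = (4 + 14*(-18))*(18223/272) = (4 - 252)*(18223/272) = -248*18223/272 = -564913/34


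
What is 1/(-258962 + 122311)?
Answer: -1/136651 ≈ -7.3179e-6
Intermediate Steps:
1/(-258962 + 122311) = 1/(-136651) = -1/136651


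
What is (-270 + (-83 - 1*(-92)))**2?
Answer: 68121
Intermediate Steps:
(-270 + (-83 - 1*(-92)))**2 = (-270 + (-83 + 92))**2 = (-270 + 9)**2 = (-261)**2 = 68121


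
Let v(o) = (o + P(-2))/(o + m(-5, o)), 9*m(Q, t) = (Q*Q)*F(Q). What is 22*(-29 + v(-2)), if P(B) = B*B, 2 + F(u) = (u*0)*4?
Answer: -10945/17 ≈ -643.82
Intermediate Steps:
F(u) = -2 (F(u) = -2 + (u*0)*4 = -2 + 0*4 = -2 + 0 = -2)
m(Q, t) = -2*Q²/9 (m(Q, t) = ((Q*Q)*(-2))/9 = (Q²*(-2))/9 = (-2*Q²)/9 = -2*Q²/9)
P(B) = B²
v(o) = (4 + o)/(-50/9 + o) (v(o) = (o + (-2)²)/(o - 2/9*(-5)²) = (o + 4)/(o - 2/9*25) = (4 + o)/(o - 50/9) = (4 + o)/(-50/9 + o))
22*(-29 + v(-2)) = 22*(-29 + 9*(4 - 2)/(-50 + 9*(-2))) = 22*(-29 + 9*2/(-50 - 18)) = 22*(-29 + 9*2/(-68)) = 22*(-29 + 9*(-1/68)*2) = 22*(-29 - 9/34) = 22*(-995/34) = -10945/17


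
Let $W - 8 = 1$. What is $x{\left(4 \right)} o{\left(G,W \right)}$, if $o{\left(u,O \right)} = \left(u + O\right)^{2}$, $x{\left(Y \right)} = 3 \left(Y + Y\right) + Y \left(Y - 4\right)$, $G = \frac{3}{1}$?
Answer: $3456$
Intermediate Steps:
$G = 3$ ($G = 3 \cdot 1 = 3$)
$x{\left(Y \right)} = 6 Y + Y \left(-4 + Y\right)$ ($x{\left(Y \right)} = 3 \cdot 2 Y + Y \left(-4 + Y\right) = 6 Y + Y \left(-4 + Y\right)$)
$W = 9$ ($W = 8 + 1 = 9$)
$o{\left(u,O \right)} = \left(O + u\right)^{2}$
$x{\left(4 \right)} o{\left(G,W \right)} = 4 \left(2 + 4\right) \left(9 + 3\right)^{2} = 4 \cdot 6 \cdot 12^{2} = 24 \cdot 144 = 3456$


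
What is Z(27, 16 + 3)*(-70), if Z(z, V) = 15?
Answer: -1050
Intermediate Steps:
Z(27, 16 + 3)*(-70) = 15*(-70) = -1050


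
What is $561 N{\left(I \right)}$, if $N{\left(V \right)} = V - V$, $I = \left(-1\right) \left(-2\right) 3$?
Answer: $0$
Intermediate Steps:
$I = 6$ ($I = 2 \cdot 3 = 6$)
$N{\left(V \right)} = 0$
$561 N{\left(I \right)} = 561 \cdot 0 = 0$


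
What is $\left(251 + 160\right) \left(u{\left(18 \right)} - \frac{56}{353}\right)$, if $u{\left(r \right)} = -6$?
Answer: $- \frac{893514}{353} \approx -2531.2$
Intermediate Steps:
$\left(251 + 160\right) \left(u{\left(18 \right)} - \frac{56}{353}\right) = \left(251 + 160\right) \left(-6 - \frac{56}{353}\right) = 411 \left(-6 - \frac{56}{353}\right) = 411 \left(- \frac{2174}{353}\right) = - \frac{893514}{353}$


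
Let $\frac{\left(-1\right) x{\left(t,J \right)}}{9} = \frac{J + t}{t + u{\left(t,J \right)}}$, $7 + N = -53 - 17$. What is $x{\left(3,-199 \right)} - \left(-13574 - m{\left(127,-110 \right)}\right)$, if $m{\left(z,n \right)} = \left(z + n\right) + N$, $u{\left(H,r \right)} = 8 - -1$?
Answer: $13661$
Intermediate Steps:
$N = -77$ ($N = -7 - 70 = -77$)
$u{\left(H,r \right)} = 9$ ($u{\left(H,r \right)} = 8 + 1 = 9$)
$m{\left(z,n \right)} = -77 + n + z$ ($m{\left(z,n \right)} = \left(z + n\right) - 77 = \left(n + z\right) - 77 = -77 + n + z$)
$x{\left(t,J \right)} = - \frac{9 \left(J + t\right)}{9 + t}$ ($x{\left(t,J \right)} = - 9 \frac{J + t}{t + 9} = - 9 \frac{J + t}{9 + t} = - \frac{9 \left(J + t\right)}{9 + t}$)
$x{\left(3,-199 \right)} - \left(-13574 - m{\left(127,-110 \right)}\right) = \frac{9 \left(\left(-1\right) \left(-199\right) - 3\right)}{9 + 3} - \left(-13574 - \left(-77 - 110 + 127\right)\right) = \frac{9 \left(199 - 3\right)}{12} - \left(-13574 - -60\right) = 9 \cdot \frac{1}{12} \cdot 196 - \left(-13574 + 60\right) = 147 - -13514 = 147 + 13514 = 13661$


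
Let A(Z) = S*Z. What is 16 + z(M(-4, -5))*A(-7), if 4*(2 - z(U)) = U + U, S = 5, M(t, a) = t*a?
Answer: 296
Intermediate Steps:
M(t, a) = a*t
z(U) = 2 - U/2 (z(U) = 2 - (U + U)/4 = 2 - U/2)
A(Z) = 5*Z
16 + z(M(-4, -5))*A(-7) = 16 + (2 - (-5)*(-4)/2)*(5*(-7)) = 16 + (2 - 1/2*20)*(-35) = 16 + (2 - 10)*(-35) = 16 - 8*(-35) = 16 + 280 = 296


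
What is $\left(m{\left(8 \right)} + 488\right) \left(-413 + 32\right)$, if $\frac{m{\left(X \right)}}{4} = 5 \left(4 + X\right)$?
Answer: $-277368$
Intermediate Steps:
$m{\left(X \right)} = 80 + 20 X$ ($m{\left(X \right)} = 4 \cdot 5 \left(4 + X\right) = 4 \left(20 + 5 X\right) = 80 + 20 X$)
$\left(m{\left(8 \right)} + 488\right) \left(-413 + 32\right) = \left(\left(80 + 20 \cdot 8\right) + 488\right) \left(-413 + 32\right) = \left(\left(80 + 160\right) + 488\right) \left(-381\right) = \left(240 + 488\right) \left(-381\right) = 728 \left(-381\right) = -277368$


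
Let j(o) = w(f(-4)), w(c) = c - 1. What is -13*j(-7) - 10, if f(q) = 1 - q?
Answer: -62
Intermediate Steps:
w(c) = -1 + c
j(o) = 4 (j(o) = -1 + (1 - 1*(-4)) = -1 + (1 + 4) = -1 + 5 = 4)
-13*j(-7) - 10 = -13*4 - 10 = -52 - 10 = -62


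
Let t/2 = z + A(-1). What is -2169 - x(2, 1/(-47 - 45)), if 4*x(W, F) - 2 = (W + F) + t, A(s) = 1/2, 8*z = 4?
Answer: -798743/368 ≈ -2170.5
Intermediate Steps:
z = ½ (z = (⅛)*4 = ½ ≈ 0.50000)
A(s) = ½
t = 2 (t = 2*(½ + ½) = 2*1 = 2)
x(W, F) = 1 + F/4 + W/4 (x(W, F) = ½ + ((W + F) + 2)/4 = ½ + ((F + W) + 2)/4 = ½ + (2 + F + W)/4 = ½ + (½ + F/4 + W/4) = 1 + F/4 + W/4)
-2169 - x(2, 1/(-47 - 45)) = -2169 - (1 + 1/(4*(-47 - 45)) + (¼)*2) = -2169 - (1 + (¼)/(-92) + ½) = -2169 - (1 + (¼)*(-1/92) + ½) = -2169 - (1 - 1/368 + ½) = -2169 - 1*551/368 = -2169 - 551/368 = -798743/368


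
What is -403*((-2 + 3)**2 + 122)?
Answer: -49569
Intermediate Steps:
-403*((-2 + 3)**2 + 122) = -403*(1**2 + 122) = -403*(1 + 122) = -403*123 = -49569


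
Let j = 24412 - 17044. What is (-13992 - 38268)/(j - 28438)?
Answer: 5226/2107 ≈ 2.4803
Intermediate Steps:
j = 7368
(-13992 - 38268)/(j - 28438) = (-13992 - 38268)/(7368 - 28438) = -52260/(-21070) = -52260*(-1/21070) = 5226/2107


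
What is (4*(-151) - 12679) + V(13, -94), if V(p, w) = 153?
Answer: -13130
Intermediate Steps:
(4*(-151) - 12679) + V(13, -94) = (4*(-151) - 12679) + 153 = (-604 - 12679) + 153 = -13283 + 153 = -13130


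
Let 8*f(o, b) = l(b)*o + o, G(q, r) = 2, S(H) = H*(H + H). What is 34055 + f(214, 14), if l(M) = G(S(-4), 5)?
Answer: 136541/4 ≈ 34135.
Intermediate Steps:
S(H) = 2*H² (S(H) = H*(2*H) = 2*H²)
l(M) = 2
f(o, b) = 3*o/8 (f(o, b) = (2*o + o)/8 = (3*o)/8 = 3*o/8)
34055 + f(214, 14) = 34055 + (3/8)*214 = 34055 + 321/4 = 136541/4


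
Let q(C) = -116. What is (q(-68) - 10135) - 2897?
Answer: -13148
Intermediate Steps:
(q(-68) - 10135) - 2897 = (-116 - 10135) - 2897 = -10251 - 2897 = -13148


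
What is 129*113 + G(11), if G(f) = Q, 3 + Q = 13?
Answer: 14587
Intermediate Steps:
Q = 10 (Q = -3 + 13 = 10)
G(f) = 10
129*113 + G(11) = 129*113 + 10 = 14577 + 10 = 14587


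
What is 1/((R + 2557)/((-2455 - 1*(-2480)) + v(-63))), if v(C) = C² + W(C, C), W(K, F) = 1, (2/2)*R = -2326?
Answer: 3995/231 ≈ 17.294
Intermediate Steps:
R = -2326
v(C) = 1 + C² (v(C) = C² + 1 = 1 + C²)
1/((R + 2557)/((-2455 - 1*(-2480)) + v(-63))) = 1/((-2326 + 2557)/((-2455 - 1*(-2480)) + (1 + (-63)²))) = 1/(231/((-2455 + 2480) + (1 + 3969))) = 1/(231/(25 + 3970)) = 1/(231/3995) = 3995/231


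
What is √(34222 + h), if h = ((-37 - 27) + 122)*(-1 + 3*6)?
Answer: 6*√978 ≈ 187.64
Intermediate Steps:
h = 986 (h = (-64 + 122)*(-1 + 18) = 58*17 = 986)
√(34222 + h) = √(34222 + 986) = √35208 = 6*√978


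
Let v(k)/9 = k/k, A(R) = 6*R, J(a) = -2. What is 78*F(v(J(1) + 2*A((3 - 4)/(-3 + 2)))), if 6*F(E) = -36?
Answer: -468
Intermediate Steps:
v(k) = 9 (v(k) = 9*(k/k) = 9*1 = 9)
F(E) = -6 (F(E) = (1/6)*(-36) = -6)
78*F(v(J(1) + 2*A((3 - 4)/(-3 + 2)))) = 78*(-6) = -468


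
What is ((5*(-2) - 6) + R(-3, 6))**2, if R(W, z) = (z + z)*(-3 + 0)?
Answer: 2704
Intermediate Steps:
R(W, z) = -6*z (R(W, z) = (2*z)*(-3) = -6*z)
((5*(-2) - 6) + R(-3, 6))**2 = ((5*(-2) - 6) - 6*6)**2 = ((-10 - 6) - 36)**2 = (-16 - 36)**2 = (-52)**2 = 2704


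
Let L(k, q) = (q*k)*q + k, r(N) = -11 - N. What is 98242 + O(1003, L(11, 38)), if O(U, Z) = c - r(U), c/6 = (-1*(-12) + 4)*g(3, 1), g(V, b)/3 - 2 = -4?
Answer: 98680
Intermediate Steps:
g(V, b) = -6 (g(V, b) = 6 + 3*(-4) = 6 - 12 = -6)
c = -576 (c = 6*((-1*(-12) + 4)*(-6)) = 6*((12 + 4)*(-6)) = 6*(16*(-6)) = 6*(-96) = -576)
L(k, q) = k + k*q² (L(k, q) = (k*q)*q + k = k*q² + k = k + k*q²)
O(U, Z) = -565 + U (O(U, Z) = -576 - (-11 - U) = -576 + (11 + U) = -565 + U)
98242 + O(1003, L(11, 38)) = 98242 + (-565 + 1003) = 98242 + 438 = 98680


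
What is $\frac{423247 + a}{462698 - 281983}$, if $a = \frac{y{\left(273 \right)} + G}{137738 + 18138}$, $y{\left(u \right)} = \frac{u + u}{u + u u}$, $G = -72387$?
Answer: $\frac{4519217423473}{1929585496790} \approx 2.3421$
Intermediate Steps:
$y{\left(u \right)} = \frac{2 u}{u + u^{2}}$
$a = - \frac{4958509}{10677506}$ ($a = \frac{\frac{2}{1 + 273} - 72387}{137738 + 18138} = \frac{\frac{2}{274} - 72387}{155876} = \left(2 \cdot \frac{1}{274} - 72387\right) \frac{1}{155876} = \left(\frac{1}{137} - 72387\right) \frac{1}{155876} = \left(- \frac{9917018}{137}\right) \frac{1}{155876} = - \frac{4958509}{10677506} \approx -0.46439$)
$\frac{423247 + a}{462698 - 281983} = \frac{423247 - \frac{4958509}{10677506}}{462698 - 281983} = \frac{4519217423473}{10677506 \cdot 180715} = \frac{4519217423473}{10677506} \cdot \frac{1}{180715} = \frac{4519217423473}{1929585496790}$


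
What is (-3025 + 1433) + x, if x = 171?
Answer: -1421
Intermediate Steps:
(-3025 + 1433) + x = (-3025 + 1433) + 171 = -1592 + 171 = -1421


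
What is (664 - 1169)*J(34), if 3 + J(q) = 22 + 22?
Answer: -20705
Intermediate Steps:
J(q) = 41 (J(q) = -3 + (22 + 22) = -3 + 44 = 41)
(664 - 1169)*J(34) = (664 - 1169)*41 = -505*41 = -20705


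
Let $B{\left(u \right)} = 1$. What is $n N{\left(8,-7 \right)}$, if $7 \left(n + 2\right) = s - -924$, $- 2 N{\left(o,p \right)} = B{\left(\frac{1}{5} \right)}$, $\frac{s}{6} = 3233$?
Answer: $- \frac{10154}{7} \approx -1450.6$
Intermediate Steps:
$s = 19398$ ($s = 6 \cdot 3233 = 19398$)
$N{\left(o,p \right)} = - \frac{1}{2}$ ($N{\left(o,p \right)} = \left(- \frac{1}{2}\right) 1 = - \frac{1}{2}$)
$n = \frac{20308}{7}$ ($n = -2 + \frac{19398 - -924}{7} = -2 + \frac{19398 + 924}{7} = -2 + \frac{1}{7} \cdot 20322 = -2 + \frac{20322}{7} = \frac{20308}{7} \approx 2901.1$)
$n N{\left(8,-7 \right)} = \frac{20308}{7} \left(- \frac{1}{2}\right) = - \frac{10154}{7}$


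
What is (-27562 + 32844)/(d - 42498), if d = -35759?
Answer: -38/563 ≈ -0.067496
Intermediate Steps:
(-27562 + 32844)/(d - 42498) = (-27562 + 32844)/(-35759 - 42498) = 5282/(-78257) = 5282*(-1/78257) = -38/563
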